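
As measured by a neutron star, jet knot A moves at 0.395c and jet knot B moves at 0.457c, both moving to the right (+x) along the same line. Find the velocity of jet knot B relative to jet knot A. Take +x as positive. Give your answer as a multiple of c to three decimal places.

+0.076c

β_A = 0.395, β_B = 0.457.
Transform to A's frame with the inverse velocity-addition law: u' = (u − v)/(1 − uv/c²), taking u = β_B and v = β_A.
u' = (0.457 − 0.395) / (1 − (0.395)(0.457)) = 0.0620/0.8195 = 0.0757.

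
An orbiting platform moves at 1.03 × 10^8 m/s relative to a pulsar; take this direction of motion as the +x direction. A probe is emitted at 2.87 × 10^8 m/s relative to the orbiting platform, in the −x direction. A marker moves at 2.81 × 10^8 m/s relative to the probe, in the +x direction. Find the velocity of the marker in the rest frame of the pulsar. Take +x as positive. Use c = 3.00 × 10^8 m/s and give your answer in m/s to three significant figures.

+4.85 × 10^7 m/s

Apply u = (u' + v)/(1 + u'v/c²) successively, working outward toward the pulsar.
(Dividing each given speed by c = 3.00 × 10^8 m/s to work in units of c.)
Start: velocity of the orbiting platform relative to the pulsar = 0.3433c.
Compose with the probe (u' = -0.957 in the orbiting platform frame): u_1 = (-0.957 + 0.343) / (1 + (-0.957)·0.343) = -0.6133/0.6715 = -0.9133.
Compose with the marker (u' = 0.937 in the probe frame): u_2 = (0.937 + (-0.913)) / (1 + 0.937·(-0.913)) = 0.0233/0.1445 = 0.1616.
So u = 0.1616 × 3.00 × 10^8 m/s.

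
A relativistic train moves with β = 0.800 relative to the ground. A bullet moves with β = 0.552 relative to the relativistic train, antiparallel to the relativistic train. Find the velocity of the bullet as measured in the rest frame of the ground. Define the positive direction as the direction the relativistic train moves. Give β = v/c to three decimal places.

β = +0.444

With v = 0.800 and u' = -0.552 (in units of c),
u = (u' + v)/(1 + u'v/c²):
u = (-0.552 + 0.800) / (1 + (-0.552)·0.800) = 0.2480/0.5584 = 0.4441
(Galilean addition would give +0.248c.)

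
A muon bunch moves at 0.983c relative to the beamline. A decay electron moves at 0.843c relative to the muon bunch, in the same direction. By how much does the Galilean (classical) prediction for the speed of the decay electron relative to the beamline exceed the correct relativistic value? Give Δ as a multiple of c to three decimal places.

Δ = 0.827c

Galilean: u_cl = 0.843 + 0.983 = 1.8260.
Relativistic: u_rel = (0.843 + 0.983) / (1 + 0.843·0.983) = 1.8260/1.8287 = 0.9985.
Δ = 1.8260 − 0.9985 = 0.8275.
(The classical prediction exceeds c; the relativistic result does not.)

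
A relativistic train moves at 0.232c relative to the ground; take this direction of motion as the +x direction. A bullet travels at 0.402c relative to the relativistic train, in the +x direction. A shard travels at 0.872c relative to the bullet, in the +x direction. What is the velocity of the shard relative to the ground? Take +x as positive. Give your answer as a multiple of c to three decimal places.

Apply u = (u' + v)/(1 + u'v/c²) successively, working outward toward the ground.
Start: velocity of the relativistic train relative to the ground = 0.2320c.
Compose with the bullet (u' = 0.402 in the relativistic train frame): u_1 = (0.402 + 0.232) / (1 + 0.402·0.232) = 0.6340/1.0933 = 0.5799.
Compose with the shard (u' = 0.872 in the bullet frame): u_2 = (0.872 + 0.580) / (1 + 0.872·0.580) = 1.4519/1.5057 = 0.9643.

0.964c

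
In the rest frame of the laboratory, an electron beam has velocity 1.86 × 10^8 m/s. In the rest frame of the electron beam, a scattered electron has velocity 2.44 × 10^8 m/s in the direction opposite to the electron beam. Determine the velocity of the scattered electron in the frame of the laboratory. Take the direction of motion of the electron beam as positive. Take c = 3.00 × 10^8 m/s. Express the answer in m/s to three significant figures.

In units of c (dividing by 3.00 × 10^8 m/s): v = 0.620, u' = -0.813.
u = (u' + v)/(1 + u'v/c²):
u = (-0.813 + 0.620) / (1 + (-0.813)·0.620) = -0.1933/0.4957 = -0.3900
(Galilean addition would give -0.193c.)
Converting back: u = -0.3900 × 3.00 × 10^8 m/s.

-1.17 × 10^8 m/s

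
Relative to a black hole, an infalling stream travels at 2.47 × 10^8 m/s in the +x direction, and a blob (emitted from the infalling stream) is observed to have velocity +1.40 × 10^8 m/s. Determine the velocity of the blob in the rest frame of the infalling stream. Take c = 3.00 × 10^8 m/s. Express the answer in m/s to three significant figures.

-1.74 × 10^8 m/s

v = 0.823c, u = 0.467c.
Invert the composition law: u' = (u − v)/(1 − uv/c²).
u' = (0.467 − 0.823) / (1 − (0.467)(0.823)) = -0.3567/0.6158 = -0.5792.
u' = -0.5792 × 3.00 × 10^8 m/s.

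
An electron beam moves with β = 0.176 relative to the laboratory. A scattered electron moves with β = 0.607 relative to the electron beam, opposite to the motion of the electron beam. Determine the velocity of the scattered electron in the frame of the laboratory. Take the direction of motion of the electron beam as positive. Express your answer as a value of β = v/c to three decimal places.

With v = 0.176 and u' = -0.607 (in units of c),
u = (u' + v)/(1 + u'v/c²):
u = (-0.607 + 0.176) / (1 + (-0.607)·0.176) = -0.4310/0.8932 = -0.4826

β = -0.483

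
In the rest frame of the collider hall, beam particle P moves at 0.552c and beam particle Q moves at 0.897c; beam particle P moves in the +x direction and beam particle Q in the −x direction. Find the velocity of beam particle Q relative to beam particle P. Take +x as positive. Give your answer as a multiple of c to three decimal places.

-0.969c

β_A = 0.552, β_B = -0.897.
Transform to A's frame with the inverse velocity-addition law: u' = (u − v)/(1 − uv/c²), taking u = β_B and v = β_A.
u' = (-0.897 − 0.552) / (1 − (0.552)(-0.897)) = -1.4490/1.4951 = -0.9691.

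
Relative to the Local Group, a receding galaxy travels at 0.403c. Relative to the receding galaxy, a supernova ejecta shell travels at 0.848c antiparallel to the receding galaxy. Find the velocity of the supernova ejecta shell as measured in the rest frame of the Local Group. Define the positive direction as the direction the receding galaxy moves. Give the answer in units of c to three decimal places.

-0.676c

With v = 0.403 and u' = -0.848 (in units of c),
u = (u' + v)/(1 + u'v/c²):
u = (-0.848 + 0.403) / (1 + (-0.848)·0.403) = -0.4450/0.6583 = -0.6760
(Galilean addition would give -0.445c.)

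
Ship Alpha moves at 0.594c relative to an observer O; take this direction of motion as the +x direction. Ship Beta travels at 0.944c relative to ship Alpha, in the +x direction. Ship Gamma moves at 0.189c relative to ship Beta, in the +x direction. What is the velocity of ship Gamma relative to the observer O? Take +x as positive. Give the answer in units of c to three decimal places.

Apply u = (u' + v)/(1 + u'v/c²) successively, working outward toward the observer O.
Start: velocity of ship Alpha relative to the observer O = 0.5940c.
Compose with ship Beta (u' = 0.944 in ship Alpha frame): u_1 = (0.944 + 0.594) / (1 + 0.944·0.594) = 1.5380/1.5607 = 0.9854.
Compose with ship Gamma (u' = 0.189 in ship Beta frame): u_2 = (0.189 + 0.985) / (1 + 0.189·0.985) = 1.1744/1.1862 = 0.9900.

0.990c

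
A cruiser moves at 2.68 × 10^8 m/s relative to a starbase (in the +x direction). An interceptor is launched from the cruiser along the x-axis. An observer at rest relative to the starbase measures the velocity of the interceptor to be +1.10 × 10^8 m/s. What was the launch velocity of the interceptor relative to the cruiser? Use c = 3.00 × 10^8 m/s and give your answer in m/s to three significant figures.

-2.35 × 10^8 m/s

v = 0.893c, u = 0.367c.
Invert the composition law: u' = (u − v)/(1 − uv/c²).
u' = (0.367 − 0.893) / (1 − (0.367)(0.893)) = -0.5267/0.6724 = -0.7832.
u' = -0.7832 × 3.00 × 10^8 m/s.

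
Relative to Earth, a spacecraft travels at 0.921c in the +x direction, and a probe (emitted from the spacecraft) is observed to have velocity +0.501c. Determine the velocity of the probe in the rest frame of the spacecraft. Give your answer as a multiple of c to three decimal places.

Invert the composition law: u' = (u − v)/(1 − uv/c²).
u' = (0.501 − 0.921) / (1 − (0.501)(0.921)) = -0.4200/0.5386 = -0.7798.

-0.780c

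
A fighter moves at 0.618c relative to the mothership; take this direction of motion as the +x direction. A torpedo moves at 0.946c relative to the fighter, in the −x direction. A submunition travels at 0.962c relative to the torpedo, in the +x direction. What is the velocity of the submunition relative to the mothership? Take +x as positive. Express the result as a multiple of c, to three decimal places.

Apply u = (u' + v)/(1 + u'v/c²) successively, working outward toward the mothership.
Start: velocity of the fighter relative to the mothership = 0.6180c.
Compose with the torpedo (u' = -0.946 in the fighter frame): u_1 = (-0.946 + 0.618) / (1 + (-0.946)·0.618) = -0.3280/0.4154 = -0.7897.
Compose with the submunition (u' = 0.962 in the torpedo frame): u_2 = (0.962 + (-0.790)) / (1 + 0.962·(-0.790)) = 0.1723/0.2404 = 0.7171.

+0.717c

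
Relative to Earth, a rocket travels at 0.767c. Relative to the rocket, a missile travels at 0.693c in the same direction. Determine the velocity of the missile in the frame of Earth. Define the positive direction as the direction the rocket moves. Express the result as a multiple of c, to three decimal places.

0.953c

With v = 0.767 and u' = 0.693 (in units of c),
u = (u' + v)/(1 + u'v/c²):
u = (0.693 + 0.767) / (1 + 0.693·0.767) = 1.4600/1.5315 = 0.9533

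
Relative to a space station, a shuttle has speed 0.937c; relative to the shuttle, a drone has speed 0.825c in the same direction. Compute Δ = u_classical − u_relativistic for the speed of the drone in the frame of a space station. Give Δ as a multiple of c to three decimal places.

Galilean: u_cl = 0.825 + 0.937 = 1.7620.
Relativistic: u_rel = (0.825 + 0.937) / (1 + 0.825·0.937) = 1.7620/1.7730 = 0.9938.
Δ = 1.7620 − 0.9938 = 0.7682.
(The classical prediction exceeds c; the relativistic result does not.)

Δ = 0.768c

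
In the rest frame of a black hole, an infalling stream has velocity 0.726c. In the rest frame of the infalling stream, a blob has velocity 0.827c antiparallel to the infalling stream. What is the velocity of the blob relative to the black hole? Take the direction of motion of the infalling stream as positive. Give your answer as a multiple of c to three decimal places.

-0.253c

With v = 0.726 and u' = -0.827 (in units of c),
u = (u' + v)/(1 + u'v/c²):
u = (-0.827 + 0.726) / (1 + (-0.827)·0.726) = -0.1010/0.3996 = -0.2528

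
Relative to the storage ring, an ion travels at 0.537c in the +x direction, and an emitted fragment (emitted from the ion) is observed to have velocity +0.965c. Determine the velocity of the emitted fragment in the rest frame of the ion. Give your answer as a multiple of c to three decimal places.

+0.888c

Invert the composition law: u' = (u − v)/(1 − uv/c²).
u' = (0.965 − 0.537) / (1 − (0.965)(0.537)) = 0.4280/0.4818 = 0.8883.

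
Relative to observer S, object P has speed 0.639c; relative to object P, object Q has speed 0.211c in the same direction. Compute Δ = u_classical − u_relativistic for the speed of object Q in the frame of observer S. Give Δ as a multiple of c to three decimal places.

Galilean: u_cl = 0.211 + 0.639 = 0.8500.
Relativistic: u_rel = (0.211 + 0.639) / (1 + 0.211·0.639) = 0.8500/1.1348 = 0.7490.
Δ = 0.8500 − 0.7490 = 0.1010.

Δ = 0.101c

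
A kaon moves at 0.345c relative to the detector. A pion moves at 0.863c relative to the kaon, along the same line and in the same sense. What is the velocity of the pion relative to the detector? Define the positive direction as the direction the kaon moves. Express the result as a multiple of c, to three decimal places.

0.931c

With v = 0.345 and u' = 0.863 (in units of c),
u = (u' + v)/(1 + u'v/c²):
u = (0.863 + 0.345) / (1 + 0.863·0.345) = 1.2080/1.2977 = 0.9309
(Galilean addition would give +1.208c, exceeding c.)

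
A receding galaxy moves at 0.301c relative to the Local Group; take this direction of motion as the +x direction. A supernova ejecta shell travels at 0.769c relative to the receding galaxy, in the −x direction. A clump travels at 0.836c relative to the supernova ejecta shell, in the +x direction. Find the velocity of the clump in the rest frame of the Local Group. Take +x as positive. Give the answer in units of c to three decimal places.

Apply u = (u' + v)/(1 + u'v/c²) successively, working outward toward the Local Group.
Start: velocity of the receding galaxy relative to the Local Group = 0.3010c.
Compose with the supernova ejecta shell (u' = -0.769 in the receding galaxy frame): u_1 = (-0.769 + 0.301) / (1 + (-0.769)·0.301) = -0.4680/0.7685 = -0.6090.
Compose with the clump (u' = 0.836 in the supernova ejecta shell frame): u_2 = (0.836 + (-0.609)) / (1 + 0.836·(-0.609)) = 0.2270/0.4909 = 0.4625.

+0.462c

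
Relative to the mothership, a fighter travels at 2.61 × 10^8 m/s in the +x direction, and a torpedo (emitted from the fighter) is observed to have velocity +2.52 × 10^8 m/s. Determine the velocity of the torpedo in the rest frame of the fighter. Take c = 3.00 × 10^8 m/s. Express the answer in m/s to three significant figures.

-3.34 × 10^7 m/s

v = 0.870c, u = 0.840c.
Invert the composition law: u' = (u − v)/(1 − uv/c²).
u' = (0.840 − 0.870) / (1 − (0.840)(0.870)) = -0.0300/0.2692 = -0.1114.
u' = -0.1114 × 3.00 × 10^8 m/s.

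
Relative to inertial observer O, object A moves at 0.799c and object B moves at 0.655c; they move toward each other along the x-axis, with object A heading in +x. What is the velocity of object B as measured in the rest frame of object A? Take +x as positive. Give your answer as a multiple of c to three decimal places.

-0.954c

β_A = 0.799, β_B = -0.655.
Transform to A's frame with the inverse velocity-addition law: u' = (u − v)/(1 − uv/c²), taking u = β_B and v = β_A.
u' = (-0.655 − 0.799) / (1 − (0.799)(-0.655)) = -1.4540/1.5233 = -0.9545.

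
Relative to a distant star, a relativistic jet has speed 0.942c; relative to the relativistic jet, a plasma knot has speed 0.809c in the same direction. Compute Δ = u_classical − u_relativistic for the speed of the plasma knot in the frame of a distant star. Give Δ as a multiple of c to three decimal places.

Galilean: u_cl = 0.809 + 0.942 = 1.7510.
Relativistic: u_rel = (0.809 + 0.942) / (1 + 0.809·0.942) = 1.7510/1.7621 = 0.9937.
Δ = 1.7510 − 0.9937 = 0.7573.
(The classical prediction exceeds c; the relativistic result does not.)

Δ = 0.757c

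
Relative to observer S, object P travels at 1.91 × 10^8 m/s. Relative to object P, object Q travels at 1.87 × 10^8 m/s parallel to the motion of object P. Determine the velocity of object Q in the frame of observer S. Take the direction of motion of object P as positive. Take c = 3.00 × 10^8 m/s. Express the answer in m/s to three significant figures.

2.71 × 10^8 m/s

In units of c (dividing by 3.00 × 10^8 m/s): v = 0.637, u' = 0.623.
u = (u' + v)/(1 + u'v/c²):
u = (0.623 + 0.637) / (1 + 0.623·0.637) = 1.2600/1.3969 = 0.9020
(Galilean addition would give +1.260c, exceeding c.)
Converting back: u = 0.9020 × 3.00 × 10^8 m/s.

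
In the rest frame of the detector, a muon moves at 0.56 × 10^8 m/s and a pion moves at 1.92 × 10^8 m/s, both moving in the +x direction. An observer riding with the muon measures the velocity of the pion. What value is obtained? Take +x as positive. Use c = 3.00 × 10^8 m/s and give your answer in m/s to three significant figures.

β_A = 0.187, β_B = 0.640 (dividing each by c = 3.00 × 10^8 m/s).
Transform to A's frame with the inverse velocity-addition law: u' = (u − v)/(1 − uv/c²), taking u = β_B and v = β_A.
u' = (0.640 − 0.187) / (1 − (0.187)(0.640)) = 0.4533/0.8805 = 0.5148.
u' = 0.5148 × 3.00 × 10^8 m/s.

+1.54 × 10^8 m/s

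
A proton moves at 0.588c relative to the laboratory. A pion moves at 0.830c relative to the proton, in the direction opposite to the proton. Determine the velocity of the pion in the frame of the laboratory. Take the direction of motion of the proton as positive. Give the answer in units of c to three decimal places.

With v = 0.588 and u' = -0.830 (in units of c),
u = (u' + v)/(1 + u'v/c²):
u = (-0.830 + 0.588) / (1 + (-0.830)·0.588) = -0.2420/0.5120 = -0.4727

-0.473c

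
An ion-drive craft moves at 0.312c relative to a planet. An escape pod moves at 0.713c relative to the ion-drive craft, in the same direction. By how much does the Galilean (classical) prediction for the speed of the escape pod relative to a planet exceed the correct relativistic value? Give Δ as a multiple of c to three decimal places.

Δ = 0.187c

Galilean: u_cl = 0.713 + 0.312 = 1.0250.
Relativistic: u_rel = (0.713 + 0.312) / (1 + 0.713·0.312) = 1.0250/1.2225 = 0.8385.
Δ = 1.0250 − 0.8385 = 0.1865.
(The classical prediction exceeds c; the relativistic result does not.)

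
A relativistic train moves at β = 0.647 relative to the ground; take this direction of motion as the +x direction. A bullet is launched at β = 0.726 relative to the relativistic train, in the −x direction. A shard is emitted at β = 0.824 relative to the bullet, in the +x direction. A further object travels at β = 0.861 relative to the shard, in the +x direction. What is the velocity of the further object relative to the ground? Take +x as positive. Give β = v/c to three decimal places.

β = +0.981

Apply u = (u' + v)/(1 + u'v/c²) successively, working outward toward the ground.
Start: velocity of the relativistic train relative to the ground = 0.6470c.
Compose with the bullet (u' = -0.726 in the relativistic train frame): u_1 = (-0.726 + 0.647) / (1 + (-0.726)·0.647) = -0.0790/0.5303 = -0.1490.
Compose with the shard (u' = 0.824 in the bullet frame): u_2 = (0.824 + (-0.149)) / (1 + 0.824·(-0.149)) = 0.6750/0.8772 = 0.7695.
Compose with the further object (u' = 0.861 in the shard frame): u_3 = (0.861 + 0.769) / (1 + 0.861·0.769) = 1.6305/1.6625 = 0.9807.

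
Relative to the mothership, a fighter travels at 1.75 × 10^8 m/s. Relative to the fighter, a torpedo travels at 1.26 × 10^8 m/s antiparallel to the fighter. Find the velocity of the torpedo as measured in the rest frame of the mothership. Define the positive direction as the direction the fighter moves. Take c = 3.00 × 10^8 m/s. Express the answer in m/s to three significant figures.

+6.49 × 10^7 m/s

In units of c (dividing by 3.00 × 10^8 m/s): v = 0.583, u' = -0.420.
u = (u' + v)/(1 + u'v/c²):
u = (-0.420 + 0.583) / (1 + (-0.420)·0.583) = 0.1633/0.7550 = 0.2163
Converting back: u = 0.2163 × 3.00 × 10^8 m/s.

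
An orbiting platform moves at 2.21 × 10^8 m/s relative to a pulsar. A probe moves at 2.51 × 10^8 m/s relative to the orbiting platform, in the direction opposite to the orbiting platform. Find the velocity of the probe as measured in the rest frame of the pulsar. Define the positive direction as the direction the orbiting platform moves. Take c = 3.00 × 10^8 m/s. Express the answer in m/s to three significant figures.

-7.82 × 10^7 m/s

In units of c (dividing by 3.00 × 10^8 m/s): v = 0.737, u' = -0.837.
u = (u' + v)/(1 + u'v/c²):
u = (-0.837 + 0.737) / (1 + (-0.837)·0.737) = -0.1000/0.3837 = -0.2607
(Galilean addition would give -0.100c.)
Converting back: u = -0.2607 × 3.00 × 10^8 m/s.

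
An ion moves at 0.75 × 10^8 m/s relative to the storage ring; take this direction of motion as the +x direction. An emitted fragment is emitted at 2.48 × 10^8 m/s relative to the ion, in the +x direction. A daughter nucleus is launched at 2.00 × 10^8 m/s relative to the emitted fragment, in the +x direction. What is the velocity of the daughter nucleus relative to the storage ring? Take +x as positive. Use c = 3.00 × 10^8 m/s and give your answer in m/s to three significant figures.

Apply u = (u' + v)/(1 + u'v/c²) successively, working outward toward the storage ring.
(Dividing each given speed by c = 3.00 × 10^8 m/s to work in units of c.)
Start: velocity of the ion relative to the storage ring = 0.2500c.
Compose with the emitted fragment (u' = 0.827 in the ion frame): u_1 = (0.827 + 0.250) / (1 + 0.827·0.250) = 1.0767/1.2067 = 0.8923.
Compose with the daughter nucleus (u' = 0.667 in the emitted fragment frame): u_2 = (0.667 + 0.892) / (1 + 0.667·0.892) = 1.5589/1.5948 = 0.9775.
So u = 0.9775 × 3.00 × 10^8 m/s.

2.93 × 10^8 m/s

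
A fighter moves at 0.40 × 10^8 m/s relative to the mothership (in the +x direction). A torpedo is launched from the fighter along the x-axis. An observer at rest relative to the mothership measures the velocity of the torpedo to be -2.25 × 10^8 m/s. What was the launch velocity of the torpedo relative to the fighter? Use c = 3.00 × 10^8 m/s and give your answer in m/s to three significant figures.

-2.41 × 10^8 m/s

v = 0.133c, u = -0.750c.
Invert the composition law: u' = (u − v)/(1 − uv/c²).
u' = (-0.750 − 0.133) / (1 − (-0.750)(0.133)) = -0.8833/1.1000 = -0.8030.
u' = -0.8030 × 3.00 × 10^8 m/s.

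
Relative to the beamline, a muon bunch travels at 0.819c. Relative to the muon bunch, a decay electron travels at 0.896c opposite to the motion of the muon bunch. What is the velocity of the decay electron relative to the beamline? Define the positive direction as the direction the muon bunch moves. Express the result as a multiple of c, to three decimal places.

With v = 0.819 and u' = -0.896 (in units of c),
u = (u' + v)/(1 + u'v/c²):
u = (-0.896 + 0.819) / (1 + (-0.896)·0.819) = -0.0770/0.2662 = -0.2893

-0.289c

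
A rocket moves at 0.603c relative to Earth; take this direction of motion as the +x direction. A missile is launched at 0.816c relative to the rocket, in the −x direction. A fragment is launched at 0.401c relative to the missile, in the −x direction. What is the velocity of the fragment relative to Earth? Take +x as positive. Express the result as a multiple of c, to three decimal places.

-0.702c

Apply u = (u' + v)/(1 + u'v/c²) successively, working outward toward Earth.
Start: velocity of the rocket relative to Earth = 0.6030c.
Compose with the missile (u' = -0.816 in the rocket frame): u_1 = (-0.816 + 0.603) / (1 + (-0.816)·0.603) = -0.2130/0.5080 = -0.4193.
Compose with the fragment (u' = -0.401 in the missile frame): u_2 = (-0.401 + (-0.419)) / (1 + (-0.401)·(-0.419)) = -0.8203/1.1682 = -0.7022.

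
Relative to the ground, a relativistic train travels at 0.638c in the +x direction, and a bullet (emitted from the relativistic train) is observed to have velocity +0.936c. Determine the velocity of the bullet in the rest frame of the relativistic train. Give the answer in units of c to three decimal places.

+0.740c

Invert the composition law: u' = (u − v)/(1 − uv/c²).
u' = (0.936 − 0.638) / (1 − (0.936)(0.638)) = 0.2980/0.4028 = 0.7398.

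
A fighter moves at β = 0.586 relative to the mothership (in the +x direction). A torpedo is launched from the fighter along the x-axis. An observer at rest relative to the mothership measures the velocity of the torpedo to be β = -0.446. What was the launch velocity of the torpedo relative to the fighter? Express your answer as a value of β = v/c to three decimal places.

Invert the composition law: u' = (u − v)/(1 − uv/c²).
u' = (-0.446 − 0.586) / (1 − (-0.446)(0.586)) = -1.0320/1.2614 = -0.8182.

β = -0.818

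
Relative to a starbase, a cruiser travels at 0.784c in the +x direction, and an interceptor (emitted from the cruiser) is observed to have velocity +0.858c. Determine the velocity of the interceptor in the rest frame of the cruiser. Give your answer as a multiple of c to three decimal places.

Invert the composition law: u' = (u − v)/(1 − uv/c²).
u' = (0.858 − 0.784) / (1 − (0.858)(0.784)) = 0.0740/0.3273 = 0.2261.

+0.226c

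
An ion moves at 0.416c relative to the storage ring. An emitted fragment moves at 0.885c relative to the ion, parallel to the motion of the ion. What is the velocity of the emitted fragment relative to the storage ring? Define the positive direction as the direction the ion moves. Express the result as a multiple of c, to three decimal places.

0.951c

With v = 0.416 and u' = 0.885 (in units of c),
u = (u' + v)/(1 + u'v/c²):
u = (0.885 + 0.416) / (1 + 0.885·0.416) = 1.3010/1.3682 = 0.9509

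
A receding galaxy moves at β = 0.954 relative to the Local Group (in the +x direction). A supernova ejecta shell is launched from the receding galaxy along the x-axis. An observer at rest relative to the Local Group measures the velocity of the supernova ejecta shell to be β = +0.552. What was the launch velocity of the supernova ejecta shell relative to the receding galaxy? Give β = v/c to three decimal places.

β = -0.849

Invert the composition law: u' = (u − v)/(1 − uv/c²).
u' = (0.552 − 0.954) / (1 − (0.552)(0.954)) = -0.4020/0.4734 = -0.8492.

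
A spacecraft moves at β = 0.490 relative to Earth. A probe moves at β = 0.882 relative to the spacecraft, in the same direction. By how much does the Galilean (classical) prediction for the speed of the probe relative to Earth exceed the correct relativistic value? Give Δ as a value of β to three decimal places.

Galilean: u_cl = 0.882 + 0.490 = 1.3720.
Relativistic: u_rel = (0.882 + 0.490) / (1 + 0.882·0.490) = 1.3720/1.4322 = 0.9580.
Δ = 1.3720 − 0.9580 = 0.4140.
(The classical prediction exceeds c; the relativistic result does not.)

Δ = 0.414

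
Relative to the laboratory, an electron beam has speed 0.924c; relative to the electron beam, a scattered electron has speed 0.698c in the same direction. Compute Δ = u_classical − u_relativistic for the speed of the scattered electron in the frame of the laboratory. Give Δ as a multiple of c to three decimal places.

Galilean: u_cl = 0.698 + 0.924 = 1.6220.
Relativistic: u_rel = (0.698 + 0.924) / (1 + 0.698·0.924) = 1.6220/1.6450 = 0.9860.
Δ = 1.6220 − 0.9860 = 0.6360.
(The classical prediction exceeds c; the relativistic result does not.)

Δ = 0.636c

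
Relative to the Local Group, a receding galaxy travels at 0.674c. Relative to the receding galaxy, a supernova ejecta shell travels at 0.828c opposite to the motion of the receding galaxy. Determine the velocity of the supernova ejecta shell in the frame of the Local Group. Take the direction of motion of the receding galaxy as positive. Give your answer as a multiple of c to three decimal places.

With v = 0.674 and u' = -0.828 (in units of c),
u = (u' + v)/(1 + u'v/c²):
u = (-0.828 + 0.674) / (1 + (-0.828)·0.674) = -0.1540/0.4419 = -0.3485
(Galilean addition would give -0.154c.)

-0.348c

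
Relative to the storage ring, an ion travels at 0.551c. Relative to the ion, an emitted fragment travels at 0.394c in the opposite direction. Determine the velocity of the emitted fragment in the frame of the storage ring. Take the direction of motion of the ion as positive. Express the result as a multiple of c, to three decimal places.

With v = 0.551 and u' = -0.394 (in units of c),
u = (u' + v)/(1 + u'v/c²):
u = (-0.394 + 0.551) / (1 + (-0.394)·0.551) = 0.1570/0.7829 = 0.2005
(Galilean addition would give +0.157c.)

+0.201c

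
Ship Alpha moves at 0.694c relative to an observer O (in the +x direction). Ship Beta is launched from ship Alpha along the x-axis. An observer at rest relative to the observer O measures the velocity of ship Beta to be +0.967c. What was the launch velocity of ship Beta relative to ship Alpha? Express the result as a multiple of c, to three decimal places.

+0.830c

Invert the composition law: u' = (u − v)/(1 − uv/c²).
u' = (0.967 − 0.694) / (1 − (0.967)(0.694)) = 0.2730/0.3289 = 0.8300.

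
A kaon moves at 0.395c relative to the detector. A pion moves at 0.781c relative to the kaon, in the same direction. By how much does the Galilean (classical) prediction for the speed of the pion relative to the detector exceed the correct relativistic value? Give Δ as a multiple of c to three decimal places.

Galilean: u_cl = 0.781 + 0.395 = 1.1760.
Relativistic: u_rel = (0.781 + 0.395) / (1 + 0.781·0.395) = 1.1760/1.3085 = 0.8987.
Δ = 1.1760 − 0.8987 = 0.2773.
(The classical prediction exceeds c; the relativistic result does not.)

Δ = 0.277c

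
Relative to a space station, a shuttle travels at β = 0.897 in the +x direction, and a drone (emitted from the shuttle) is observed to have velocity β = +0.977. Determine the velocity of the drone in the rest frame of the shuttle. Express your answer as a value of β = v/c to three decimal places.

β = +0.647

Invert the composition law: u' = (u − v)/(1 − uv/c²).
u' = (0.977 − 0.897) / (1 − (0.977)(0.897)) = 0.0800/0.1236 = 0.6471.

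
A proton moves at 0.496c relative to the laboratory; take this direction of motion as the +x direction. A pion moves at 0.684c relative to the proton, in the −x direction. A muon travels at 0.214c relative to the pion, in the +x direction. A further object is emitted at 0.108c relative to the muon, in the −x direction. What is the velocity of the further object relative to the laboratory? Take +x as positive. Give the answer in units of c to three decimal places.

Apply u = (u' + v)/(1 + u'v/c²) successively, working outward toward the laboratory.
Start: velocity of the proton relative to the laboratory = 0.4960c.
Compose with the pion (u' = -0.684 in the proton frame): u_1 = (-0.684 + 0.496) / (1 + (-0.684)·0.496) = -0.1880/0.6607 = -0.2845.
Compose with the muon (u' = 0.214 in the pion frame): u_2 = (0.214 + (-0.285)) / (1 + 0.214·(-0.285)) = -0.0705/0.9391 = -0.0751.
Compose with the further object (u' = -0.108 in the muon frame): u_3 = (-0.108 + (-0.075)) / (1 + (-0.108)·(-0.075)) = -0.1831/1.0081 = -0.1816.

-0.182c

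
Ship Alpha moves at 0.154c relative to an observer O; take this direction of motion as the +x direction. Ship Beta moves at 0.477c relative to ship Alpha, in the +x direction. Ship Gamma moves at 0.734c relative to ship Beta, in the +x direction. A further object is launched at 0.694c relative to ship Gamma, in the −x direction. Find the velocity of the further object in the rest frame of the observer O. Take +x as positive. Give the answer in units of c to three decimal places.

Apply u = (u' + v)/(1 + u'v/c²) successively, working outward toward the observer O.
Start: velocity of ship Alpha relative to the observer O = 0.1540c.
Compose with ship Beta (u' = 0.477 in ship Alpha frame): u_1 = (0.477 + 0.154) / (1 + 0.477·0.154) = 0.6310/1.0735 = 0.5878.
Compose with ship Gamma (u' = 0.734 in ship Beta frame): u_2 = (0.734 + 0.588) / (1 + 0.734·0.588) = 1.3218/1.4315 = 0.9234.
Compose with the further object (u' = -0.694 in ship Gamma frame): u_3 = (-0.694 + 0.923) / (1 + (-0.694)·0.923) = 0.2294/0.3592 = 0.6387.

+0.639c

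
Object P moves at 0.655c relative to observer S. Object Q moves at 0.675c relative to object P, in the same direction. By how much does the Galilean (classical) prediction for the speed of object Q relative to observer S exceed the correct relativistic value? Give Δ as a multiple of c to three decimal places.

Galilean: u_cl = 0.675 + 0.655 = 1.3300.
Relativistic: u_rel = (0.675 + 0.655) / (1 + 0.675·0.655) = 1.3300/1.4421 = 0.9223.
Δ = 1.3300 − 0.9223 = 0.4077.
(The classical prediction exceeds c; the relativistic result does not.)

Δ = 0.408c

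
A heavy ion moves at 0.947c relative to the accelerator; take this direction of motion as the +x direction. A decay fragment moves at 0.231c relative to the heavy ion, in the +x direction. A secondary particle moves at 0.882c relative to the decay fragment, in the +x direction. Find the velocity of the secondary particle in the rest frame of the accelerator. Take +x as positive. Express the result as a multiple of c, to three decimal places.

0.998c

Apply u = (u' + v)/(1 + u'v/c²) successively, working outward toward the accelerator.
Start: velocity of the heavy ion relative to the accelerator = 0.9470c.
Compose with the decay fragment (u' = 0.231 in the heavy ion frame): u_1 = (0.231 + 0.947) / (1 + 0.231·0.947) = 1.1780/1.2188 = 0.9666.
Compose with the secondary particle (u' = 0.882 in the decay fragment frame): u_2 = (0.882 + 0.967) / (1 + 0.882·0.967) = 1.8486/1.8525 = 0.9979.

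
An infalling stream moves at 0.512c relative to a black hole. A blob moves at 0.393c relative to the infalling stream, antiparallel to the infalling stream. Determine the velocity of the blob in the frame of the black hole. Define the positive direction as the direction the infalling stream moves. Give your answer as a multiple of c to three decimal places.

+0.149c

With v = 0.512 and u' = -0.393 (in units of c),
u = (u' + v)/(1 + u'v/c²):
u = (-0.393 + 0.512) / (1 + (-0.393)·0.512) = 0.1190/0.7988 = 0.1490
(Galilean addition would give +0.119c.)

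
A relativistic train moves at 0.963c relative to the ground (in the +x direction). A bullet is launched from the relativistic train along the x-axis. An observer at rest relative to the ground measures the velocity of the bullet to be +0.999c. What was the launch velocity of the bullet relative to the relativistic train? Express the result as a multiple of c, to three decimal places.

+0.948c

Invert the composition law: u' = (u − v)/(1 − uv/c²).
u' = (0.999 − 0.963) / (1 − (0.999)(0.963)) = 0.0360/0.0380 = 0.9483.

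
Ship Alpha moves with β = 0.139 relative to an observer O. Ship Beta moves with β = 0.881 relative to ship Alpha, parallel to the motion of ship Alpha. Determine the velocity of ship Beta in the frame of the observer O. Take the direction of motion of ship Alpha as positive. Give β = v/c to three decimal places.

β = 0.909

With v = 0.139 and u' = 0.881 (in units of c),
u = (u' + v)/(1 + u'v/c²):
u = (0.881 + 0.139) / (1 + 0.881·0.139) = 1.0200/1.1225 = 0.9087
(Galilean addition would give +1.020c, exceeding c.)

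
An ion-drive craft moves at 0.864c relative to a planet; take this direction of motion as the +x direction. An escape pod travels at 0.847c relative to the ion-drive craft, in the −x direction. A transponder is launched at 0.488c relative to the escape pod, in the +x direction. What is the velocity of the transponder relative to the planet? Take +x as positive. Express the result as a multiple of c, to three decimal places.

Apply u = (u' + v)/(1 + u'v/c²) successively, working outward toward the planet.
Start: velocity of the ion-drive craft relative to the planet = 0.8640c.
Compose with the escape pod (u' = -0.847 in the ion-drive craft frame): u_1 = (-0.847 + 0.864) / (1 + (-0.847)·0.864) = 0.0170/0.2682 = 0.0634.
Compose with the transponder (u' = 0.488 in the escape pod frame): u_2 = (0.488 + 0.063) / (1 + 0.488·0.063) = 0.5514/1.0309 = 0.5348.

+0.535c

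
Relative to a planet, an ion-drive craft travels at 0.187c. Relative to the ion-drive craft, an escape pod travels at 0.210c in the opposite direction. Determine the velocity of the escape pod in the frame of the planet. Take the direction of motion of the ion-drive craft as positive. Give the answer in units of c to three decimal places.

With v = 0.187 and u' = -0.210 (in units of c),
u = (u' + v)/(1 + u'v/c²):
u = (-0.210 + 0.187) / (1 + (-0.210)·0.187) = -0.0230/0.9607 = -0.0239

-0.024c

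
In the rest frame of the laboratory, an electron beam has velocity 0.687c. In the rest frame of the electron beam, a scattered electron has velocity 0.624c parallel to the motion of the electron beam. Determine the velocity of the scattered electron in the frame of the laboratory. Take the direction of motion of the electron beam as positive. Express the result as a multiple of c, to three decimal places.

0.918c

With v = 0.687 and u' = 0.624 (in units of c),
u = (u' + v)/(1 + u'v/c²):
u = (0.624 + 0.687) / (1 + 0.624·0.687) = 1.3110/1.4287 = 0.9176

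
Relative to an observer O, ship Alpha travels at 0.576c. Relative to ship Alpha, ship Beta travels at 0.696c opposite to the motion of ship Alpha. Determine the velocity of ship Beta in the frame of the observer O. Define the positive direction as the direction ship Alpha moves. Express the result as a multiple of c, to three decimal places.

-0.200c

With v = 0.576 and u' = -0.696 (in units of c),
u = (u' + v)/(1 + u'v/c²):
u = (-0.696 + 0.576) / (1 + (-0.696)·0.576) = -0.1200/0.5991 = -0.2003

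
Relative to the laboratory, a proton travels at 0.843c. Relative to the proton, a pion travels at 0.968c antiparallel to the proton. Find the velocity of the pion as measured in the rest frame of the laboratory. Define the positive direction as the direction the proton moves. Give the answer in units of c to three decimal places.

-0.679c

With v = 0.843 and u' = -0.968 (in units of c),
u = (u' + v)/(1 + u'v/c²):
u = (-0.968 + 0.843) / (1 + (-0.968)·0.843) = -0.1250/0.1840 = -0.6794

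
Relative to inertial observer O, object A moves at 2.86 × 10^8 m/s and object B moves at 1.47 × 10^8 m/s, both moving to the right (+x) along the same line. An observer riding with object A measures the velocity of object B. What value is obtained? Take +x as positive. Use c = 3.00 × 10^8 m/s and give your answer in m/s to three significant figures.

-2.61 × 10^8 m/s

β_A = 0.953, β_B = 0.490 (dividing each by c = 3.00 × 10^8 m/s).
Transform to A's frame with the inverse velocity-addition law: u' = (u − v)/(1 − uv/c²), taking u = β_B and v = β_A.
u' = (0.490 − 0.953) / (1 − (0.953)(0.490)) = -0.4633/0.5329 = -0.8695.
u' = -0.8695 × 3.00 × 10^8 m/s.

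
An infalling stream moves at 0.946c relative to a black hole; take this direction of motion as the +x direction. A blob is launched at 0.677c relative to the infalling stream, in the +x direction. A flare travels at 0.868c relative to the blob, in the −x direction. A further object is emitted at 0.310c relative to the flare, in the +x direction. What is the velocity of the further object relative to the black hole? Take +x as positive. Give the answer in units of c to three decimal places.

Apply u = (u' + v)/(1 + u'v/c²) successively, working outward toward the black hole.
Start: velocity of the infalling stream relative to the black hole = 0.9460c.
Compose with the blob (u' = 0.677 in the infalling stream frame): u_1 = (0.677 + 0.946) / (1 + 0.677·0.946) = 1.6230/1.6404 = 0.9894.
Compose with the flare (u' = -0.868 in the blob frame): u_2 = (-0.868 + 0.989) / (1 + (-0.868)·0.989) = 0.1214/0.1412 = 0.8594.
Compose with the further object (u' = 0.310 in the flare frame): u_3 = (0.310 + 0.859) / (1 + 0.310·0.859) = 1.1694/1.2664 = 0.9234.

+0.923c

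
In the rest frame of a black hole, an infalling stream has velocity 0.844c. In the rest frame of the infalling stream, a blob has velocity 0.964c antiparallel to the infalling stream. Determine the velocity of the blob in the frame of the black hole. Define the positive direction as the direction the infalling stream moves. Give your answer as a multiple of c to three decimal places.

With v = 0.844 and u' = -0.964 (in units of c),
u = (u' + v)/(1 + u'v/c²):
u = (-0.964 + 0.844) / (1 + (-0.964)·0.844) = -0.1200/0.1864 = -0.6438
(Galilean addition would give -0.120c.)

-0.644c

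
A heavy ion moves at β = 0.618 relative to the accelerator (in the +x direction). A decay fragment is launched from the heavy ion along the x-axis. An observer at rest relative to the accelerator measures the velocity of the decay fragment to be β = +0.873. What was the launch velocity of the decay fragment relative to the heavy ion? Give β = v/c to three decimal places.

Invert the composition law: u' = (u − v)/(1 − uv/c²).
u' = (0.873 − 0.618) / (1 − (0.873)(0.618)) = 0.2550/0.4605 = 0.5538.

β = +0.554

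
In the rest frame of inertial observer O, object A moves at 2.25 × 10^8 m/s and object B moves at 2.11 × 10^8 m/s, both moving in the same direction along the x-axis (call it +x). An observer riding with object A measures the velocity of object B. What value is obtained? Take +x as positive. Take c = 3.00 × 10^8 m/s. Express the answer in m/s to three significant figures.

-2.96 × 10^7 m/s

β_A = 0.750, β_B = 0.703 (dividing each by c = 3.00 × 10^8 m/s).
Transform to A's frame with the inverse velocity-addition law: u' = (u − v)/(1 − uv/c²), taking u = β_B and v = β_A.
u' = (0.703 − 0.750) / (1 − (0.750)(0.703)) = -0.0467/0.4725 = -0.0988.
u' = -0.0988 × 3.00 × 10^8 m/s.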